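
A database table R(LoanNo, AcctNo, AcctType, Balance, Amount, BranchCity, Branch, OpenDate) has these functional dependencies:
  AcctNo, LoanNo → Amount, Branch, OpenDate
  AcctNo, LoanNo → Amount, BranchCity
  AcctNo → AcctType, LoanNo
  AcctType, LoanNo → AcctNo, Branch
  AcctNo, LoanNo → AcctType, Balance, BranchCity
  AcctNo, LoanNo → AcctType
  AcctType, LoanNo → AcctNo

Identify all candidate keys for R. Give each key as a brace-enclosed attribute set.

{AcctNo}, {AcctType, LoanNo}

Closure of {AcctNo} is {AcctNo, AcctType, Amount, Balance, Branch, BranchCity, LoanNo, OpenDate}, the whole schema; {AcctNo} is a candidate key.
Closure of {AcctType, LoanNo} is {AcctNo, AcctType, Amount, Balance, Branch, BranchCity, LoanNo, OpenDate}, the whole schema; {AcctType, LoanNo} is a candidate key.
These are minimal and exhaustive — every other superkey contains one of them.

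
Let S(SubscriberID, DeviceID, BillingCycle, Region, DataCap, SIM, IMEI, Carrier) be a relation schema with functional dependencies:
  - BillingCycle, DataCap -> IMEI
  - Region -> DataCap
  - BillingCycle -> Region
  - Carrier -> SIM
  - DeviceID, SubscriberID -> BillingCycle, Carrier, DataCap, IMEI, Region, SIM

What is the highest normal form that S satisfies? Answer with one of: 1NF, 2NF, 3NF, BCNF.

2NF

Candidate key: {DeviceID, SubscriberID}. Prime attributes: {DeviceID, SubscriberID}.
For BillingCycle, DataCap -> IMEI we have {BillingCycle, DataCap}⁺ = {BillingCycle, DataCap, IMEI, Region}; {BillingCycle, DataCap} is not a superkey, so BCNF fails.
BillingCycle, DataCap -> IMEI has non-prime {IMEI} on the right and a non-superkey on the left, so 3NF fails.
Checking every proper subset of each key, none determines a non-prime attribute — 2NF is satisfied.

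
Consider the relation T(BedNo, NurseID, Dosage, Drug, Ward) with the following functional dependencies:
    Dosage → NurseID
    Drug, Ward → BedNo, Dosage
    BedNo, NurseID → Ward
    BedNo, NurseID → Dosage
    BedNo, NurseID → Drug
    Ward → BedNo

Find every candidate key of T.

{BedNo, Dosage} is a candidate key since {BedNo, Dosage}⁺ = {BedNo, Dosage, Drug, NurseID, Ward} covers every attribute.
{BedNo, NurseID} is a candidate key since {BedNo, NurseID}⁺ = {BedNo, Dosage, Drug, NurseID, Ward} covers every attribute.
{Dosage, Ward} is a candidate key since {Dosage, Ward}⁺ = {BedNo, Dosage, Drug, NurseID, Ward} covers every attribute.
{Drug, Ward} is a candidate key since {Drug, Ward}⁺ = {BedNo, Dosage, Drug, NurseID, Ward} covers every attribute.
{NurseID, Ward} is a candidate key since {NurseID, Ward}⁺ = {BedNo, Dosage, Drug, NurseID, Ward} covers every attribute.
These are minimal and exhaustive — every other superkey contains one of them.

{BedNo, Dosage}, {BedNo, NurseID}, {Dosage, Ward}, {Drug, Ward}, {NurseID, Ward}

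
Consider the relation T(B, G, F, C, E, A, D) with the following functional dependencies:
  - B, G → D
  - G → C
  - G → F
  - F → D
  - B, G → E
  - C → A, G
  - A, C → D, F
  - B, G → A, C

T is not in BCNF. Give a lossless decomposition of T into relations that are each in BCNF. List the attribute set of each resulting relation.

{A, C, F, G}; {B, E, G}; {D, F}

Candidate keys of the original relation: {B, C}, {B, G}.
In {A, B, C, D, E, F, G}, {G} is not a superkey ({G}⁺ restricted to this set is {A, C, D, F, G}), so split on G → A, C, D, F into {A, C, D, F, G} and {B, E, G}.
In {A, C, D, F, G}, {F} is not a superkey ({F}⁺ restricted to this set is {D, F}), so split on F → D into {D, F} and {A, C, F, G}.
{D, F}: every determinant is a superkey — BCNF.
{A, C, F, G}: every determinant is a superkey — BCNF.
{B, E, G}: every determinant is a superkey — BCNF.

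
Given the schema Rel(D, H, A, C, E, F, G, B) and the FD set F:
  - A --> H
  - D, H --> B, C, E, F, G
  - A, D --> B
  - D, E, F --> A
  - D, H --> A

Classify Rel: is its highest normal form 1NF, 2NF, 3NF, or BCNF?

Candidate keys: {A, D}, {D, E, F}, {D, H}. Prime attributes: {A, D, E, F, H}.
For A --> H we have {A}⁺ = {A, H}; {A} is not a superkey, so BCNF fails.
Since {H} ⊆ prime attributes and every other non-superkey FD also has a prime right side, the schema is in 3NF.

3NF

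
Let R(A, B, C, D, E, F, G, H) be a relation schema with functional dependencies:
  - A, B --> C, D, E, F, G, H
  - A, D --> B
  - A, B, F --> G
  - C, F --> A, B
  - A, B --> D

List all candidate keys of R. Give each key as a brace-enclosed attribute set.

Closure of {A, B} is {A, B, C, D, E, F, G, H}, the whole schema; {A, B} is a candidate key.
Closure of {A, D} is {A, B, C, D, E, F, G, H}, the whole schema; {A, D} is a candidate key.
Closure of {C, F} is {A, B, C, D, E, F, G, H}, the whole schema; {C, F} is a candidate key.
Any other superkey properly contains one of these, so there are no further candidate keys.

{A, B}, {A, D}, {C, F}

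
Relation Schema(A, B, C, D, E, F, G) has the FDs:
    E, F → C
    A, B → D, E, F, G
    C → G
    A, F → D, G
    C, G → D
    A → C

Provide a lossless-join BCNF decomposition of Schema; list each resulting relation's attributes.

Candidate key of the original relation: {A, B}.
In {A, B, C, D, E, F, G}, {E, F} is not a superkey ({E, F}⁺ restricted to this set is {C, D, E, F, G}), so split on E, F → C, D, G into {C, D, E, F, G} and {A, B, E, F}.
In {C, D, E, F, G}, {C} is not a superkey ({C}⁺ restricted to this set is {C, D, G}), so split on C → D, G into {C, D, G} and {C, E, F}.
{C, D, G}: every determinant is a superkey — BCNF.
{C, E, F}: every determinant is a superkey — BCNF.
{A, B, E, F}: every determinant is a superkey — BCNF.

{A, B, E, F}; {C, D, G}; {C, E, F}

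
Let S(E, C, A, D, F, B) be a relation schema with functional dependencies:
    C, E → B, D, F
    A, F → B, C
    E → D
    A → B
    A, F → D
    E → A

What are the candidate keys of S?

{C, E}, {E, F}

No FD produces {E}, so it must be in every candidate key.
{C, E}⁺ = {A, B, C, D, E, F}, which is every attribute, so {C, E} is a candidate key.
{E, F}⁺ = {A, B, C, D, E, F}, which is every attribute, so {E, F} is a candidate key.
No proper subset of any of these is a key, and no other minimal superkey exists.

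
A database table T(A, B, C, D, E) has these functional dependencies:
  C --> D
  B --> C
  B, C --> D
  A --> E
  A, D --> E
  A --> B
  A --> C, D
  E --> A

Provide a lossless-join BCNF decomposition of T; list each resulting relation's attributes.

{A, B, E}; {B, C}; {C, D}

Candidate keys of the original relation: {A}, {E}.
In {A, B, C, D, E}, {C} is not a superkey ({C}⁺ restricted to this set is {C, D}), so split on C --> D into {C, D} and {A, B, C, E}.
{C, D} is in BCNF.
In {A, B, C, E}, {B} is not a superkey ({B}⁺ restricted to this set is {B, C}), so split on B --> C into {B, C} and {A, B, E}.
{B, C} is in BCNF.
{A, B, E} is in BCNF.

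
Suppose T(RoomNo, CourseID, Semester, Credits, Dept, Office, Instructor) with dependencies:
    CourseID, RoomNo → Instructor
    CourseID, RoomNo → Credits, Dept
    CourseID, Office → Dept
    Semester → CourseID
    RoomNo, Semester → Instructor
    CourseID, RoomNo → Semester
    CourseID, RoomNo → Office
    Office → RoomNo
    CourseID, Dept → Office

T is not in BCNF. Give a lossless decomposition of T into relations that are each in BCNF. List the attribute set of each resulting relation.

Candidate keys of the original relation: {CourseID, Dept}, {CourseID, Office}, {CourseID, RoomNo}, {Dept, Semester}, {Office, Semester}, {RoomNo, Semester}.
Within {CourseID, Credits, Dept, Instructor, Office, RoomNo, Semester}: {Semester}⁺ ∩ {CourseID, Credits, Dept, Instructor, Office, RoomNo, Semester} = {CourseID, Semester}, not the whole set, so Semester → CourseID violates BCNF; decompose into {CourseID, Semester} and {Credits, Dept, Instructor, Office, RoomNo, Semester}.
{CourseID, Semester} has no BCNF violation.
Within {Credits, Dept, Instructor, Office, RoomNo, Semester}: {Office}⁺ ∩ {Credits, Dept, Instructor, Office, RoomNo, Semester} = {Office, RoomNo}, not the whole set, so Office → RoomNo violates BCNF; decompose into {Office, RoomNo} and {Credits, Dept, Instructor, Office, Semester}.
{Office, RoomNo} has no BCNF violation.
{Credits, Dept, Instructor, Office, Semester} has no BCNF violation.

{CourseID, Semester}; {Credits, Dept, Instructor, Office, Semester}; {Office, RoomNo}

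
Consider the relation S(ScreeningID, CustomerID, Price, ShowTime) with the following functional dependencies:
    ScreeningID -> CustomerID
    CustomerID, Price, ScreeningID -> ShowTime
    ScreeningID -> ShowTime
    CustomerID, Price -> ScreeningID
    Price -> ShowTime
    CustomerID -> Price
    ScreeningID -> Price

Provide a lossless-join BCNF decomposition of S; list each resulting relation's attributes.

{CustomerID, Price, ScreeningID}; {Price, ShowTime}

Candidate keys of the original relation: {CustomerID}, {ScreeningID}.
Within {CustomerID, Price, ScreeningID, ShowTime}: {Price}⁺ ∩ {CustomerID, Price, ScreeningID, ShowTime} = {Price, ShowTime}, not the whole set, so Price -> ShowTime violates BCNF; decompose into {Price, ShowTime} and {CustomerID, Price, ScreeningID}.
{Price, ShowTime}: every determinant is a superkey — BCNF.
{CustomerID, Price, ScreeningID}: every determinant is a superkey — BCNF.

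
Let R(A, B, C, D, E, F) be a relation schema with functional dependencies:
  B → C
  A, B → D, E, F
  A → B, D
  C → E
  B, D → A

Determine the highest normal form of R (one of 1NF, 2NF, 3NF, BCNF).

1NF

Candidate keys: {A}, {B, D}. Prime attributes: {A, B, D}.
For B → C we have {B}⁺ = {B, C, E}; {B} is not a superkey, so BCNF fails.
B → C has non-prime {C} on the right and a non-superkey on the left, so 3NF fails.
The proper key subset {B} of {B, D} determines non-prime {C, E}, so the relation is not even in 2NF.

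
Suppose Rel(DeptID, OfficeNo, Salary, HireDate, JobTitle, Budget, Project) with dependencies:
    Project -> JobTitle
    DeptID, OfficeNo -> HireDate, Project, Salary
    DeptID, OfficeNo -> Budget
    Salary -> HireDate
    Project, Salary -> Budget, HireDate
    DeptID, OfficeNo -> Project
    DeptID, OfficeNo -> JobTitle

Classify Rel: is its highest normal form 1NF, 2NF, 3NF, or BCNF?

2NF

Candidate key: {DeptID, OfficeNo}. Prime attributes: {DeptID, OfficeNo}.
For Project -> JobTitle we have {Project}⁺ = {JobTitle, Project}; {Project} is not a superkey, so BCNF fails.
Project -> JobTitle has non-prime {JobTitle} on the right and a non-superkey on the left, so 3NF fails.
No proper subset of a key has a non-prime attribute in its closure, so there is no partial dependency; 2NF holds.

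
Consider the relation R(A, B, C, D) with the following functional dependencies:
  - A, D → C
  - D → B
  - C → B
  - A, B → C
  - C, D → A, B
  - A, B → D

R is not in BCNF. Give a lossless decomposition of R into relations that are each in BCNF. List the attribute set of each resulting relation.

{A, C, D}; {B, D}

Candidate keys of the original relation: {A, B}, {A, C}, {A, D}, {C, D}.
Within {A, B, C, D}: {D}⁺ ∩ {A, B, C, D} = {B, D}, not the whole set, so D → B violates BCNF; decompose into {B, D} and {A, C, D}.
{B, D} has no BCNF violation.
{A, C, D} has no BCNF violation.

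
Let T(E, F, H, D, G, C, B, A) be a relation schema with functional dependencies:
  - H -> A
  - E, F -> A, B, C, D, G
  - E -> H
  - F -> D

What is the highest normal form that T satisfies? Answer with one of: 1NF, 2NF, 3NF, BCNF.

Candidate key: {E, F}. Prime attributes: {E, F}.
H -> A: {H}⁺ = {A, H}, which is not all of the attributes, so the left side is not a superkey — BCNF is violated.
Because {A} is non-prime and the left side of H -> A is not a superkey, the relation is not in 3NF.
{E} is a proper subset of the key {E, F}, and {E}⁺ contains the non-prime attributes {A, H} — a partial dependency, so 2NF is violated.

1NF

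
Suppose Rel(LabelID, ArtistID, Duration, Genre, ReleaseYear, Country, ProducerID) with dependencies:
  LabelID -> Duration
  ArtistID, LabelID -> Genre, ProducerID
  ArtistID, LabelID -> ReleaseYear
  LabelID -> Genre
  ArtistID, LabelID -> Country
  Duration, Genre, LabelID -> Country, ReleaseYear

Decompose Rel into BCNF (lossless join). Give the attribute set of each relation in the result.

Candidate key of the original relation: {ArtistID, LabelID}.
Within {ArtistID, Country, Duration, Genre, LabelID, ProducerID, ReleaseYear}: {LabelID}⁺ ∩ {ArtistID, Country, Duration, Genre, LabelID, ProducerID, ReleaseYear} = {Country, Duration, Genre, LabelID, ReleaseYear}, not the whole set, so LabelID -> Country, Duration, Genre, ReleaseYear violates BCNF; decompose into {Country, Duration, Genre, LabelID, ReleaseYear} and {ArtistID, LabelID, ProducerID}.
{Country, Duration, Genre, LabelID, ReleaseYear} has no BCNF violation.
{ArtistID, LabelID, ProducerID} has no BCNF violation.

{ArtistID, LabelID, ProducerID}; {Country, Duration, Genre, LabelID, ReleaseYear}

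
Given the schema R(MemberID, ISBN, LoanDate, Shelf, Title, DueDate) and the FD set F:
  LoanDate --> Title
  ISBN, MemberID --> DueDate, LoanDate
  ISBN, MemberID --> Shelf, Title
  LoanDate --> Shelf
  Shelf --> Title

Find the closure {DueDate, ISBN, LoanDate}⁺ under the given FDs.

Start with {DueDate, ISBN, LoanDate}.
LoanDate --> Title applies; add {Title} → now {DueDate, ISBN, LoanDate, Title}.
LoanDate --> Shelf applies; add {Shelf} → now {DueDate, ISBN, LoanDate, Shelf, Title}.
No further FD applies.

{DueDate, ISBN, LoanDate, Shelf, Title}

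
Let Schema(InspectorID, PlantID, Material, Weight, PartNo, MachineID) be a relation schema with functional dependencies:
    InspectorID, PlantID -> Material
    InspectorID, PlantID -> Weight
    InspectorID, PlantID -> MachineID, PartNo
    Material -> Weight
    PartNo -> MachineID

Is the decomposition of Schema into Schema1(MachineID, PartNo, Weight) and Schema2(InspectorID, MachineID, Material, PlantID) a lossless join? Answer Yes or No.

Common attributes: {MachineID}; their closure is {MachineID}.
Schema1 ⊄ {MachineID} and Schema2 ⊄ {MachineID}, so the split is lossy.

No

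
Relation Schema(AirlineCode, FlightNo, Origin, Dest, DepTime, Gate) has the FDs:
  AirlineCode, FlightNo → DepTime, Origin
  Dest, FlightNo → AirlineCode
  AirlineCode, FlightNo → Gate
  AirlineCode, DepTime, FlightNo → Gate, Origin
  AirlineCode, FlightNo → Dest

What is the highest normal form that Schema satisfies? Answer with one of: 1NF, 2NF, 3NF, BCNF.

BCNF

Candidate keys: {AirlineCode, FlightNo}, {Dest, FlightNo}. Prime attributes: {AirlineCode, Dest, FlightNo}.
The left-hand side of every FD is a superkey, so BCNF is satisfied.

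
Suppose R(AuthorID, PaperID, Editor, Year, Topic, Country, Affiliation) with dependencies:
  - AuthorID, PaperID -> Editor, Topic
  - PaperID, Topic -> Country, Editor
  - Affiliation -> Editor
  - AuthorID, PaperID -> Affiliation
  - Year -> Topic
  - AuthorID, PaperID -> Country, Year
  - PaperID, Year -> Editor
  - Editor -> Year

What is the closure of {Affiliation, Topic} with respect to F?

{Affiliation, Editor, Topic, Year}

Start with {Affiliation, Topic}.
Affiliation -> Editor applies; add {Editor} → now {Affiliation, Editor, Topic}.
Editor -> Year applies; add {Year} → now {Affiliation, Editor, Topic, Year}.
No further FD applies.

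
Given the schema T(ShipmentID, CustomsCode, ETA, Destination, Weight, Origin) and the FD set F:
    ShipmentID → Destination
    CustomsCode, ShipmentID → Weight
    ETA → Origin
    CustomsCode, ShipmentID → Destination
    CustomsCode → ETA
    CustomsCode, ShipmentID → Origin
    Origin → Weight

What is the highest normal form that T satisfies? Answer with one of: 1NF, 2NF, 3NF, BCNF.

Candidate key: {CustomsCode, ShipmentID}. Prime attributes: {CustomsCode, ShipmentID}.
For ShipmentID → Destination we have {ShipmentID}⁺ = {Destination, ShipmentID}; {ShipmentID} is not a superkey, so BCNF fails.
ShipmentID → Destination determines the non-prime attribute {Destination} from a non-superkey — 3NF is violated.
The proper key subset {CustomsCode} of {CustomsCode, ShipmentID} determines non-prime {ETA, Origin, Weight}, so the relation is not even in 2NF.

1NF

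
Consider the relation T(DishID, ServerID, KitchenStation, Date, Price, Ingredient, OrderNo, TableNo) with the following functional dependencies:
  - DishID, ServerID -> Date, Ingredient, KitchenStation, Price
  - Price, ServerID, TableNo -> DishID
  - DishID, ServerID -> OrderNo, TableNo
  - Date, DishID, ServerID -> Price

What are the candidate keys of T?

{DishID, ServerID}, {Price, ServerID, TableNo}

{ServerID} never appears on the right of any FD, so every key must include it.
{DishID, ServerID}⁺ = {Date, DishID, Ingredient, KitchenStation, OrderNo, Price, ServerID, TableNo} — all of the relation — so {DishID, ServerID} is a candidate key.
{Price, ServerID, TableNo}⁺ = {Date, DishID, Ingredient, KitchenStation, OrderNo, Price, ServerID, TableNo} — all of the relation — so {Price, ServerID, TableNo} is a candidate key.
These are minimal and exhaustive — every other superkey contains one of them.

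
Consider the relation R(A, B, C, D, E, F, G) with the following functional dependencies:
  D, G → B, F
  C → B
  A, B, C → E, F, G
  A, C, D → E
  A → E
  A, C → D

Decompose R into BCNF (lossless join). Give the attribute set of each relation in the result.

Candidate key of the original relation: {A, C}.
In {A, B, C, D, E, F, G}, {D, G} is not a superkey ({D, G}⁺ restricted to this set is {B, D, F, G}), so split on D, G → B, F into {B, D, F, G} and {A, C, D, E, G}.
{B, D, F, G} has no BCNF violation.
In {A, C, D, E, G}, {A} is not a superkey ({A}⁺ restricted to this set is {A, E}), so split on A → E into {A, E} and {A, C, D, G}.
{A, E} has no BCNF violation.
{A, C, D, G} has no BCNF violation.

{A, C, D, G}; {A, E}; {B, D, F, G}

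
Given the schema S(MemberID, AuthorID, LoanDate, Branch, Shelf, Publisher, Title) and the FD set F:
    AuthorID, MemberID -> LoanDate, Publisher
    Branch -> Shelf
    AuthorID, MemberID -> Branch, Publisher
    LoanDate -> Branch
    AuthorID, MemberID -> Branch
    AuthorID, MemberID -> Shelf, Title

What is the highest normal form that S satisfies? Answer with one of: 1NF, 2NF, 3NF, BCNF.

2NF

Candidate key: {AuthorID, MemberID}. Prime attributes: {AuthorID, MemberID}.
Branch -> Shelf: {Branch}⁺ = {Branch, Shelf}, which is not all of the attributes, so the left side is not a superkey — BCNF is violated.
Because {Shelf} is non-prime and the left side of Branch -> Shelf is not a superkey, the relation is not in 3NF.
Checking every proper subset of each key, none determines a non-prime attribute — 2NF is satisfied.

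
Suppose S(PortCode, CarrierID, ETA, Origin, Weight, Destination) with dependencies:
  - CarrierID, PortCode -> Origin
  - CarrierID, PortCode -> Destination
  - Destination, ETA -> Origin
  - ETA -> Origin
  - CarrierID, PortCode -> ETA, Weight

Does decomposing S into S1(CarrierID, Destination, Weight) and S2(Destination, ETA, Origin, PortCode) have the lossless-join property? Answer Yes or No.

Common attributes: {Destination}; their closure is {Destination}.
Neither S1 nor S2 is contained in that closure, so the decomposition is lossy.

No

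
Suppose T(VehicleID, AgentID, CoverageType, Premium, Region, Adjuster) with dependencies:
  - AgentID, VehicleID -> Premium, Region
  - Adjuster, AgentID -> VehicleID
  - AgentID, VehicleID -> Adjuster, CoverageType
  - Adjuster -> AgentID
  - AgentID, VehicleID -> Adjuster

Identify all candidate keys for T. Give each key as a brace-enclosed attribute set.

{Adjuster}⁺ = {Adjuster, AgentID, CoverageType, Premium, Region, VehicleID} — all of the relation — so {Adjuster} is a candidate key.
{AgentID, VehicleID}⁺ = {Adjuster, AgentID, CoverageType, Premium, Region, VehicleID} — all of the relation — so {AgentID, VehicleID} is a candidate key.
Any other superkey properly contains one of these, so there are no further candidate keys.

{Adjuster}, {AgentID, VehicleID}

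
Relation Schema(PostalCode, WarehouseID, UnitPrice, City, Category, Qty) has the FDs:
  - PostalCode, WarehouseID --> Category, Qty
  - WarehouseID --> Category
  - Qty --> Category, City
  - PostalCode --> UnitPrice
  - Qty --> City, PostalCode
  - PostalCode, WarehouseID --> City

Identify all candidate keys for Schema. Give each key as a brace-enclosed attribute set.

{WarehouseID} never appears on the right of any FD, so every key must include it.
{PostalCode, WarehouseID}⁺ = {Category, City, PostalCode, Qty, UnitPrice, WarehouseID} — all of the relation — so {PostalCode, WarehouseID} is a candidate key.
{Qty, WarehouseID}⁺ = {Category, City, PostalCode, Qty, UnitPrice, WarehouseID} — all of the relation — so {Qty, WarehouseID} is a candidate key.
Any other superkey properly contains one of these, so there are no further candidate keys.

{PostalCode, WarehouseID}, {Qty, WarehouseID}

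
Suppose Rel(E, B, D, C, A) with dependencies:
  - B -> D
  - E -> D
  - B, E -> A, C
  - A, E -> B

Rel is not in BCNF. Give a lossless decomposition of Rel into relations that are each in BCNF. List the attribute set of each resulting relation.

{A, B, C, E}; {B, D}

Candidate keys of the original relation: {A, E}, {B, E}.
In {A, B, C, D, E}, {B} is not a superkey ({B}⁺ restricted to this set is {B, D}), so split on B -> D into {B, D} and {A, B, C, E}.
{B, D} is in BCNF.
{A, B, C, E} is in BCNF.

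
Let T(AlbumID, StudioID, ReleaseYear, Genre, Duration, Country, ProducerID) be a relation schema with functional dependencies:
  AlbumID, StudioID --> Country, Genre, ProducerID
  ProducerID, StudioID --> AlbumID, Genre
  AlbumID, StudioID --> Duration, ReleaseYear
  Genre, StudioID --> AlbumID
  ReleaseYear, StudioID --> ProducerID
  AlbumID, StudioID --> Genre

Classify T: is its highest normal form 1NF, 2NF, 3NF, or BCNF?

BCNF

Candidate keys: {AlbumID, StudioID}, {Genre, StudioID}, {ProducerID, StudioID}, {ReleaseYear, StudioID}. Prime attributes: {AlbumID, Genre, ProducerID, ReleaseYear, StudioID}.
The left-hand side of every FD is a superkey, so BCNF is satisfied.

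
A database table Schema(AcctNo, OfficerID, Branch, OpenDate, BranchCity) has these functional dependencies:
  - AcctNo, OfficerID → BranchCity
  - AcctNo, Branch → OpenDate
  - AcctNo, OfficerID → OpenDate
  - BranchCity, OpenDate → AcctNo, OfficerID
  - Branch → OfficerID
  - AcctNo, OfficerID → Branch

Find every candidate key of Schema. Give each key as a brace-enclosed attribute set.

{AcctNo, Branch}, {AcctNo, OfficerID}, {BranchCity, OpenDate}

{AcctNo, Branch}⁺ = {AcctNo, Branch, BranchCity, OfficerID, OpenDate} — all of the relation — so {AcctNo, Branch} is a candidate key.
{AcctNo, OfficerID}⁺ = {AcctNo, Branch, BranchCity, OfficerID, OpenDate} — all of the relation — so {AcctNo, OfficerID} is a candidate key.
{BranchCity, OpenDate}⁺ = {AcctNo, Branch, BranchCity, OfficerID, OpenDate} — all of the relation — so {BranchCity, OpenDate} is a candidate key.
Any other superkey properly contains one of these, so there are no further candidate keys.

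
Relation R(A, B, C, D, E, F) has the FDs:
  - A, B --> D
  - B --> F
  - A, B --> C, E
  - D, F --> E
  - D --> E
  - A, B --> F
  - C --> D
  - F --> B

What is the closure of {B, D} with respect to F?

{B, D, E, F}

Start with {B, D}.
B --> F applies; add {F} → now {B, D, F}.
D, F --> E applies; add {E} → now {B, D, E, F}.
No further FD applies.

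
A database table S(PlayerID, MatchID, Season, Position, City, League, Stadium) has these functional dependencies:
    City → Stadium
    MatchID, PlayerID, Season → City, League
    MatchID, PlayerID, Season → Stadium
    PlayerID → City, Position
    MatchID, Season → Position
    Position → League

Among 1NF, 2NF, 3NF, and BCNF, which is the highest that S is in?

1NF

Candidate key: {MatchID, PlayerID, Season}. Prime attributes: {MatchID, PlayerID, Season}.
City → Stadium: {City}⁺ = {City, Stadium}, which is not all of the attributes, so the left side is not a superkey — BCNF is violated.
City → Stadium determines the non-prime attribute {Stadium} from a non-superkey — 3NF is violated.
{PlayerID} is a proper subset of the key {MatchID, PlayerID, Season}, and {PlayerID}⁺ contains the non-prime attributes {City, League, Position, Stadium} — a partial dependency, so 2NF is violated.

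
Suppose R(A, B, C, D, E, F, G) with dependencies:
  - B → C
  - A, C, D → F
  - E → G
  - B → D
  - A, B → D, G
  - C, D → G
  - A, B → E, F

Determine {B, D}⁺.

{B, C, D, G}

Start with {B, D}.
B → C applies; add {C} → now {B, C, D}.
C, D → G applies; add {G} → now {B, C, D, G}.
No further FD applies.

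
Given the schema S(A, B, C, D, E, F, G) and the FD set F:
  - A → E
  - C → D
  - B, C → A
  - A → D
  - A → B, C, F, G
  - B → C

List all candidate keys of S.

Closure of {A} is {A, B, C, D, E, F, G}, the whole schema; {A} is a candidate key.
Closure of {B} is {A, B, C, D, E, F, G}, the whole schema; {B} is a candidate key.
No proper subset of any of these is a key, and no other minimal superkey exists.

{A}, {B}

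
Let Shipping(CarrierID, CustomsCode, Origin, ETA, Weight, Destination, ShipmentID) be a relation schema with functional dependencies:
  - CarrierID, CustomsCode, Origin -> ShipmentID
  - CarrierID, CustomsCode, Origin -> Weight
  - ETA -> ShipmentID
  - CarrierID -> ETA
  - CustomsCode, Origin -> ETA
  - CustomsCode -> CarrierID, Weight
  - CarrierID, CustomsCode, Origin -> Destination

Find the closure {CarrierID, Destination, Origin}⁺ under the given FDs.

Start with {CarrierID, Destination, Origin}.
CarrierID -> ETA applies; add {ETA} → now {CarrierID, Destination, ETA, Origin}.
ETA -> ShipmentID applies; add {ShipmentID} → now {CarrierID, Destination, ETA, Origin, ShipmentID}.
No further FD applies.

{CarrierID, Destination, ETA, Origin, ShipmentID}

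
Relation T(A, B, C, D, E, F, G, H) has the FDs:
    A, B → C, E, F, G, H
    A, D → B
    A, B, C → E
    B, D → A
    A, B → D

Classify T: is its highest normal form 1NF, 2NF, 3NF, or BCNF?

BCNF

Candidate keys: {A, B}, {A, D}, {B, D}. Prime attributes: {A, B, D}.
Each dependency's left side is a superkey — BCNF holds.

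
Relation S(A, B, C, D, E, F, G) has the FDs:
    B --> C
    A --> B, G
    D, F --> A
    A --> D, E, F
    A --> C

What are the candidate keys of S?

{A}⁺ = {A, B, C, D, E, F, G} — all of the relation — so {A} is a candidate key.
{D, F}⁺ = {A, B, C, D, E, F, G} — all of the relation — so {D, F} is a candidate key.
These are minimal and exhaustive — every other superkey contains one of them.

{A}, {D, F}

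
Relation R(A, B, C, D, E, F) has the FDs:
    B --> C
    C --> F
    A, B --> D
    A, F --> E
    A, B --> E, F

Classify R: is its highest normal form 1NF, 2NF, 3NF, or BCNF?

1NF

Candidate key: {A, B}. Prime attributes: {A, B}.
B --> C breaks BCNF: {B}⁺ = {B, C, F}, so {B} is not a superkey.
B --> C has non-prime {C} on the right and a non-superkey on the left, so 3NF fails.
Since {B} ⊂ {A, B} and {B}⁺ ⊇ {C, F} with {C, F} non-prime, there is a partial dependency; 2NF fails.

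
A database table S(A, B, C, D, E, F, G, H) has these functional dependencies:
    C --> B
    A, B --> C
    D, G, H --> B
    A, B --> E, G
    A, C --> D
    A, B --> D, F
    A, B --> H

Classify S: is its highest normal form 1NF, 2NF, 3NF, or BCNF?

Candidate keys: {A, B}, {A, C}, {A, D, G, H}. Prime attributes: {A, B, C, D, G, H}.
C --> B breaks BCNF: {C}⁺ = {B, C}, so {C} is not a superkey.
Its right-hand attributes {B} are all prime, as are those of every other non-superkey FD — the relation is in 3NF.

3NF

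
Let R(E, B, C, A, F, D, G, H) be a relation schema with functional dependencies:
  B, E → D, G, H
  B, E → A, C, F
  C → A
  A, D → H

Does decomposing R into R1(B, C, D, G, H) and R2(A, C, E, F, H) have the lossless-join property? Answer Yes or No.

Common attributes: {C, H}; their closure is {A, C, H}.
The closure covers neither R1 nor R2 entirely; the join is not lossless.

No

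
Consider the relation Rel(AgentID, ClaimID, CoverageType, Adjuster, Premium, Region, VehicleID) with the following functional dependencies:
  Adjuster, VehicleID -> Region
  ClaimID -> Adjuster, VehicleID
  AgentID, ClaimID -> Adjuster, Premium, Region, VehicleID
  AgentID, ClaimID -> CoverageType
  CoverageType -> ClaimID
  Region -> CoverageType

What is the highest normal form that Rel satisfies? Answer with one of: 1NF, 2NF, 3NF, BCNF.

Candidate keys: {Adjuster, AgentID, VehicleID}, {AgentID, ClaimID}, {AgentID, CoverageType}, {AgentID, Region}. Prime attributes: {Adjuster, AgentID, ClaimID, CoverageType, Region, VehicleID}.
Adjuster, VehicleID -> Region breaks BCNF: {Adjuster, VehicleID}⁺ = {Adjuster, ClaimID, CoverageType, Region, VehicleID}, so {Adjuster, VehicleID} is not a superkey.
Since {Region} ⊆ prime attributes and every other non-superkey FD also has a prime right side, the schema is in 3NF.

3NF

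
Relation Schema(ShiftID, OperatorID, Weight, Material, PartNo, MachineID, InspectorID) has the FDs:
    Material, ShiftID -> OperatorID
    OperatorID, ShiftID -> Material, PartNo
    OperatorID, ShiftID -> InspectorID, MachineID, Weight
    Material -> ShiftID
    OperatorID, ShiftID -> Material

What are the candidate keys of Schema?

Closure of {Material} is {InspectorID, MachineID, Material, OperatorID, PartNo, ShiftID, Weight}, the whole schema; {Material} is a candidate key.
Closure of {OperatorID, ShiftID} is {InspectorID, MachineID, Material, OperatorID, PartNo, ShiftID, Weight}, the whole schema; {OperatorID, ShiftID} is a candidate key.
These are minimal and exhaustive — every other superkey contains one of them.

{Material}, {OperatorID, ShiftID}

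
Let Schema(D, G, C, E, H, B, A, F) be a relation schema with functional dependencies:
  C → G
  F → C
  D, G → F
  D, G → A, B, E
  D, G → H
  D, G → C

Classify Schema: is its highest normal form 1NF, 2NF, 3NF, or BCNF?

Candidate keys: {C, D}, {D, F}, {D, G}. Prime attributes: {C, D, F, G}.
C → G: {C}⁺ = {C, G}, which is not all of the attributes, so the left side is not a superkey — BCNF is violated.
Since {G} ⊆ prime attributes and every other non-superkey FD also has a prime right side, the schema is in 3NF.

3NF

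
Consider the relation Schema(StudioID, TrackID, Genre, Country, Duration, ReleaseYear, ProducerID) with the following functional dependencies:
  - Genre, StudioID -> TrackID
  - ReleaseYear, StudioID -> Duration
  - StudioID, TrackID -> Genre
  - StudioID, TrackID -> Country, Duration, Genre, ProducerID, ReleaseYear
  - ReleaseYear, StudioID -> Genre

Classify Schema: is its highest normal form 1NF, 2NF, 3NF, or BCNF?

Candidate keys: {Genre, StudioID}, {ReleaseYear, StudioID}, {StudioID, TrackID}. Prime attributes: {Genre, ReleaseYear, StudioID, TrackID}.
Every FD has a superkey on the left, so the relation is in BCNF.

BCNF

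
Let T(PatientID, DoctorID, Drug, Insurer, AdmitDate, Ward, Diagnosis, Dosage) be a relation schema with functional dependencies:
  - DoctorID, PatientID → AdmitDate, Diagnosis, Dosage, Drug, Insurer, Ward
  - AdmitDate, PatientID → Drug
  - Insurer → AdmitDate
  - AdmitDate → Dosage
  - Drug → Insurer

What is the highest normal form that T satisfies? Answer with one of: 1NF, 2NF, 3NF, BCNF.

Candidate key: {DoctorID, PatientID}. Prime attributes: {DoctorID, PatientID}.
AdmitDate, PatientID → Drug: {AdmitDate, PatientID}⁺ = {AdmitDate, Dosage, Drug, Insurer, PatientID}, which is not all of the attributes, so the left side is not a superkey — BCNF is violated.
Because {Drug} is non-prime and the left side of AdmitDate, PatientID → Drug is not a superkey, the relation is not in 3NF.
No non-prime attribute depends on a proper subset of any candidate key, so 2NF holds.

2NF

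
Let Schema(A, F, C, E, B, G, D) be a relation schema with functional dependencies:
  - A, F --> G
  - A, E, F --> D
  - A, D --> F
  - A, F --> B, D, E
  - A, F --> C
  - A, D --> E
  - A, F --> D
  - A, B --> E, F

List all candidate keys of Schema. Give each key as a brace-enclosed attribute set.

Attributes never on any right-hand side: {A} — every candidate key must contain it.
Closure of {A, B} is {A, B, C, D, E, F, G}, the whole schema; {A, B} is a candidate key.
Closure of {A, D} is {A, B, C, D, E, F, G}, the whole schema; {A, D} is a candidate key.
Closure of {A, F} is {A, B, C, D, E, F, G}, the whole schema; {A, F} is a candidate key.
Any other superkey properly contains one of these, so there are no further candidate keys.

{A, B}, {A, D}, {A, F}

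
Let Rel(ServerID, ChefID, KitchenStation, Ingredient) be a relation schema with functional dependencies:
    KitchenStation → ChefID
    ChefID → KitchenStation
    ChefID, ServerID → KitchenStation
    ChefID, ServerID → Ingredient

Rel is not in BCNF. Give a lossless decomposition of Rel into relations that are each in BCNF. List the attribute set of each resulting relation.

{ChefID, KitchenStation}; {Ingredient, KitchenStation, ServerID}

Candidate keys of the original relation: {ChefID, ServerID}, {KitchenStation, ServerID}.
In {ChefID, Ingredient, KitchenStation, ServerID}, {KitchenStation} is not a superkey ({KitchenStation}⁺ restricted to this set is {ChefID, KitchenStation}), so split on KitchenStation → ChefID into {ChefID, KitchenStation} and {Ingredient, KitchenStation, ServerID}.
{ChefID, KitchenStation} is in BCNF.
{Ingredient, KitchenStation, ServerID} is in BCNF.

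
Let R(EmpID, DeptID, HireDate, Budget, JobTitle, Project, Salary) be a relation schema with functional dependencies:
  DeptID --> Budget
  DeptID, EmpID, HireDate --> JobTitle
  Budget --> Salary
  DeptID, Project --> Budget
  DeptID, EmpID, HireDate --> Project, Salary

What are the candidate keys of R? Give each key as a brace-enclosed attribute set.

No FD produces {DeptID, EmpID, HireDate}, so they must be in every candidate key.
{DeptID, EmpID, HireDate}⁺ = {Budget, DeptID, EmpID, HireDate, JobTitle, Project, Salary} — all of the relation — so {DeptID, EmpID, HireDate} is a candidate key.
Every other attribute set either contains this one or has a smaller closure.

{DeptID, EmpID, HireDate}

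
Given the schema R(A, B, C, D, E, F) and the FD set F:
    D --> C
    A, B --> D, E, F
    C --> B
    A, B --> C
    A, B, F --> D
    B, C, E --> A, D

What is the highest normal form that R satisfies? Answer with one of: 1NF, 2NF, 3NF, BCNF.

3NF

Candidate keys: {A, B}, {A, C}, {A, D}, {C, E}, {D, E}. Prime attributes: {A, B, C, D, E}.
D --> C breaks BCNF: {D}⁺ = {B, C, D}, so {D} is not a superkey.
Since {C} ⊆ prime attributes and every other non-superkey FD also has a prime right side, the schema is in 3NF.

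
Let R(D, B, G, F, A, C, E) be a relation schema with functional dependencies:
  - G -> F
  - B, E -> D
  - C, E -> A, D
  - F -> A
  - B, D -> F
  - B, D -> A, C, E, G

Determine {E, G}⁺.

{A, E, F, G}

Start with {E, G}.
G -> F applies; add {F} → now {E, F, G}.
F -> A applies; add {A} → now {A, E, F, G}.
No further FD applies.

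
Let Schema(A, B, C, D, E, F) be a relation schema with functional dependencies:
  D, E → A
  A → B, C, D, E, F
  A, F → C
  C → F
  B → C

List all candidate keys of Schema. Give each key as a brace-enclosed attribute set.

{A}, {D, E}

{A}⁺ = {A, B, C, D, E, F}, which is every attribute, so {A} is a candidate key.
{D, E}⁺ = {A, B, C, D, E, F}, which is every attribute, so {D, E} is a candidate key.
These are minimal and exhaustive — every other superkey contains one of them.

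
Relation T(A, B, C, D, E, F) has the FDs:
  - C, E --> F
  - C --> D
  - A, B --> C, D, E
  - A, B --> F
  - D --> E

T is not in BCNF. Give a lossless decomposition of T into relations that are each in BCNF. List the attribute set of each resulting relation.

Candidate key of the original relation: {A, B}.
In {A, B, C, D, E, F}, {C, E} is not a superkey ({C, E}⁺ restricted to this set is {C, D, E, F}), so split on C, E --> D, F into {C, D, E, F} and {A, B, C, E}.
In {C, D, E, F}, {D} is not a superkey ({D}⁺ restricted to this set is {D, E}), so split on D --> E into {D, E} and {C, D, F}.
{D, E}: every determinant is a superkey — BCNF.
{C, D, F}: every determinant is a superkey — BCNF.
In {A, B, C, E}, {C} is not a superkey ({C}⁺ restricted to this set is {C, E}), so split on C --> E into {C, E} and {A, B, C}.
{C, E}: every determinant is a superkey — BCNF.
{A, B, C}: every determinant is a superkey — BCNF.

{A, B, C}; {C, D, F}; {C, E}; {D, E}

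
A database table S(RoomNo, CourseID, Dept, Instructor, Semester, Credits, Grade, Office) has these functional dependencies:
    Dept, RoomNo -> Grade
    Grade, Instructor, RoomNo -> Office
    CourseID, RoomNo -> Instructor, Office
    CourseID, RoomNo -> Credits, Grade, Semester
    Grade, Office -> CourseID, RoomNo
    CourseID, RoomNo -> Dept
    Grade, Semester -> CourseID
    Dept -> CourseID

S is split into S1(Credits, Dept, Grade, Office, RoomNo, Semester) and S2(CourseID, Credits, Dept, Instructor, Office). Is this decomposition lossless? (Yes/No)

No

The shared attributes are {Credits, Dept, Office} and {Credits, Dept, Office}⁺ = {CourseID, Credits, Dept, Office}.
The closure covers neither S1 nor S2 entirely; the join is not lossless.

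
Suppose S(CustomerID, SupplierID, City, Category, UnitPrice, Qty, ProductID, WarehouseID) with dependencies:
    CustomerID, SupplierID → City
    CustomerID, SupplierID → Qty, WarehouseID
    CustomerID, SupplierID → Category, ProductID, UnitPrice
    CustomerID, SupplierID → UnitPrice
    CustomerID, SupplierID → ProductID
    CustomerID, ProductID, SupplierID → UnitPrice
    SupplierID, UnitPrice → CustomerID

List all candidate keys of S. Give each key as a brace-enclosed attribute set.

{SupplierID} never appears on the right of any FD, so every key must include it.
Closure of {CustomerID, SupplierID} is {Category, City, CustomerID, ProductID, Qty, SupplierID, UnitPrice, WarehouseID}, the whole schema; {CustomerID, SupplierID} is a candidate key.
Closure of {SupplierID, UnitPrice} is {Category, City, CustomerID, ProductID, Qty, SupplierID, UnitPrice, WarehouseID}, the whole schema; {SupplierID, UnitPrice} is a candidate key.
These are minimal and exhaustive — every other superkey contains one of them.

{CustomerID, SupplierID}, {SupplierID, UnitPrice}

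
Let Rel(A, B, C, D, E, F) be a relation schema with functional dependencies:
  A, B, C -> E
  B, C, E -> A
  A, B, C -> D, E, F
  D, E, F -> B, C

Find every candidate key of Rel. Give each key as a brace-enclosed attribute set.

{A, B, C}⁺ = {A, B, C, D, E, F} — all of the relation — so {A, B, C} is a candidate key.
{B, C, E}⁺ = {A, B, C, D, E, F} — all of the relation — so {B, C, E} is a candidate key.
{D, E, F}⁺ = {A, B, C, D, E, F} — all of the relation — so {D, E, F} is a candidate key.
Any other superkey properly contains one of these, so there are no further candidate keys.

{A, B, C}, {B, C, E}, {D, E, F}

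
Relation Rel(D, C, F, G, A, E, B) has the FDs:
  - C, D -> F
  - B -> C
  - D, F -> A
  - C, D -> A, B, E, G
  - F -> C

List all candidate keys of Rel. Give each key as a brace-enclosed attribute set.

{D} never appears on the right of any FD, so every key must include it.
{B, D} is a candidate key since {B, D}⁺ = {A, B, C, D, E, F, G} covers every attribute.
{C, D} is a candidate key since {C, D}⁺ = {A, B, C, D, E, F, G} covers every attribute.
{D, F} is a candidate key since {D, F}⁺ = {A, B, C, D, E, F, G} covers every attribute.
No proper subset of any of these is a key, and no other minimal superkey exists.

{B, D}, {C, D}, {D, F}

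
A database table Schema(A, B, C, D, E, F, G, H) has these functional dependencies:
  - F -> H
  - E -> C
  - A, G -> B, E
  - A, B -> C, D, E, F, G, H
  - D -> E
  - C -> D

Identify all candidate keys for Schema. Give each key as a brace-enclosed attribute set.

{A, B}, {A, G}

{A} never appears on the right of any FD, so every key must include it.
{A, B}⁺ = {A, B, C, D, E, F, G, H} — all of the relation — so {A, B} is a candidate key.
{A, G}⁺ = {A, B, C, D, E, F, G, H} — all of the relation — so {A, G} is a candidate key.
Any other superkey properly contains one of these, so there are no further candidate keys.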